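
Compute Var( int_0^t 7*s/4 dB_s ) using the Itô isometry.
Var = 49*t^3/48

The Itô integral of a deterministic integrand f(s) has mean 0 because each increment f(s) * (B_{s+ds} - B_s) has mean 0. By the Itô isometry:
  Var( int_0^t f(s) dB_s ) = E[ (int_0^t f(s) dB_s)^2 ] = int_0^t f(s)^2 ds.
Here f(s) = 7*s/4, so f(s)^2 = 49*s^2/16. Integrate:
  int_0^t (49*s^2/16) ds = 49*t^3/48.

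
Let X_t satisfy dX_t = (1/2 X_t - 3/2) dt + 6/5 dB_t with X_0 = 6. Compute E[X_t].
E[X_t] = 3*exp(t/2) + 3

Taking expectations and using E[dB_t] = 0, the mean m(t) = E[X_t] satisfies the ODE m'(t) = a m(t) + b with m(0) = x_0. With a = 1/2, b = -3/2, x_0 = 6, the solution is
  m(t) = x_0 * exp(a t) + (b/a) * (exp(a t) - 1)
       = 6 * exp((1/2) t) + ((-3/2)/(1/2)) * (exp((1/2) t) - 1)
       = 3*exp(t/2) + 3.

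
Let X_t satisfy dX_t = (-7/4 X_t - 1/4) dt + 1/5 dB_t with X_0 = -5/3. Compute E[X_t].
E[X_t] = -1/7 - 32*exp(-7*t/4)/21

Taking expectations and using E[dB_t] = 0, the mean m(t) = E[X_t] satisfies the ODE m'(t) = a m(t) + b with m(0) = x_0. With a = -7/4, b = -1/4, x_0 = -5/3, the solution is
  m(t) = x_0 * exp(a t) + (b/a) * (exp(a t) - 1)
       = (-5/3) * exp((-7/4) t) + ((-1/4)/(-7/4)) * (exp((-7/4) t) - 1)
       = -1/7 - 32*exp(-7*t/4)/21.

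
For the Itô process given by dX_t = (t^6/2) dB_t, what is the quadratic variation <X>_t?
<X>_t = t^13/52

For an Itô process dX_t = a(t) dt + b(t) dB_t, the quadratic variation is <X>_t = int_0^t b(s)^2 ds (the drift term does not contribute). Here b(s) = s^6/2, so
  b(s)^2 = s^12/4.
Integrating from 0 to t:
  <X>_t = int_0^t (s^12/4) ds = t^13/52.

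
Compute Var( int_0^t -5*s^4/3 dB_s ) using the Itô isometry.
Var = 25*t^9/81

The Itô integral of a deterministic integrand f(s) has mean 0 because each increment f(s) * (B_{s+ds} - B_s) has mean 0. By the Itô isometry:
  Var( int_0^t f(s) dB_s ) = E[ (int_0^t f(s) dB_s)^2 ] = int_0^t f(s)^2 ds.
Here f(s) = -5*s^4/3, so f(s)^2 = 25*s^8/9. Integrate:
  int_0^t (25*s^8/9) ds = 25*t^9/81.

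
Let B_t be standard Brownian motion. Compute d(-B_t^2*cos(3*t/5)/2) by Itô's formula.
d(-B_t^2*cos(3*t/5)/2) = (3*B_t^2*sin(3*t/5)/10 - cos(3*t/5)/2) dt + (-B_t*cos(3*t/5)) dB_t

Itô's formula for f(t, x): d f(t, B_t) = (f_t + (1/2) f_xx) dt + f_x dB_t. Compute partials of f(t, x) = -x^2*cos(3*t/5)/2:
  f_t(t,x)  = 3*x^2*sin(3*t/5)/10
  f_x(t,x)  = -x*cos(3*t/5)
  f_xx(t,x) = -cos(3*t/5)
Assemble drift = f_t + (1/2) f_xx = 3*x^2*sin(3*t/5)/10 - cos(3*t/5)/2 and diffusion = f_x = -x*cos(3*t/5). Substituting x = B_t:
  d(-B_t^2*cos(3*t/5)/2) = (3*B_t^2*sin(3*t/5)/10 - cos(3*t/5)/2) dt + (-B_t*cos(3*t/5)) dB_t.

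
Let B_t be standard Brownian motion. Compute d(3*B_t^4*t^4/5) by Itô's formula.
d(3*B_t^4*t^4/5) = (6*B_t^2*t^3*(2*B_t^2 + 3*t)/5) dt + (12*B_t^3*t^4/5) dB_t

Itô's formula for f(t, x): d f(t, B_t) = (f_t + (1/2) f_xx) dt + f_x dB_t. Compute partials of f(t, x) = 3*t^4*x^4/5:
  f_t(t,x)  = 12*t^3*x^4/5
  f_x(t,x)  = 12*t^4*x^3/5
  f_xx(t,x) = 36*t^4*x^2/5
Assemble drift = f_t + (1/2) f_xx = 6*t^3*x^2*(3*t + 2*x^2)/5 and diffusion = f_x = 12*t^4*x^3/5. Substituting x = B_t:
  d(3*B_t^4*t^4/5) = (6*B_t^2*t^3*(2*B_t^2 + 3*t)/5) dt + (12*B_t^3*t^4/5) dB_t.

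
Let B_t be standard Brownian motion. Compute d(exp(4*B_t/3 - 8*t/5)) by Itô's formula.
d(exp(4*B_t/3 - 8*t/5)) = (-32*exp(4*B_t/3 - 8*t/5)/45) dt + (4*exp(4*B_t/3 - 8*t/5)/3) dB_t

Itô's formula for f(t, x): d f(t, B_t) = (f_t + (1/2) f_xx) dt + f_x dB_t. Compute partials of f(t, x) = exp(-8*t/5 + 4*x/3):
  f_t(t,x)  = -8*exp(-8*t/5 + 4*x/3)/5
  f_x(t,x)  = 4*exp(-8*t/5 + 4*x/3)/3
  f_xx(t,x) = 16*exp(-8*t/5 + 4*x/3)/9
Assemble drift = f_t + (1/2) f_xx = -32*exp(-8*t/5 + 4*x/3)/45 and diffusion = f_x = 4*exp(-8*t/5 + 4*x/3)/3. Substituting x = B_t:
  d(exp(4*B_t/3 - 8*t/5)) = (-32*exp(4*B_t/3 - 8*t/5)/45) dt + (4*exp(4*B_t/3 - 8*t/5)/3) dB_t.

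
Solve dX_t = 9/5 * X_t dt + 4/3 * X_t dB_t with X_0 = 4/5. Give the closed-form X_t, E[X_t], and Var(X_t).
X_t = 4/5 * exp((41/45) t + (4/3) B_t); E[X_t] = 4*exp(9*t/5)/5; Var(X_t) = 16*(exp(16*t/9) - 1)*exp(18*t/5)/25

For GBM dX = mu X dt + sigma X dB with X_0 = x_0, apply Itô to Y = log X: dY = (mu - sigma^2/2) dt + sigma dB, so Y_t = log(x_0) + (mu - sigma^2/2) t + sigma B_t and hence X_t = x_0 * exp((mu - sigma^2/2) t + sigma B_t).
With mu = 9/5, sigma = 4/3, x_0 = 4/5, this gives:
  X_t = 4/5 * exp((41/45) * t + (4/3) * B_t).
Since sigma*B_t ~ Normal(0, sigma^2 t), E[exp(sigma*B_t)] = exp(sigma^2 t / 2); so E[X_t] = x_0 * exp((mu - sigma^2/2) t) * exp(sigma^2 t / 2) = x_0 * exp(mu t) = 4*exp(9*t/5)/5.
Var(X_t) = E[X_t^2] - (E[X_t])^2 = x_0^2 * exp(2 mu t) * (exp(sigma^2 t) - 1) = 16*(exp(16*t/9) - 1)*exp(18*t/5)/25.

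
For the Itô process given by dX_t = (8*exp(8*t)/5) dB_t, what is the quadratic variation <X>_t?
<X>_t = 4*exp(16*t)/25 - 4/25

For an Itô process dX_t = a(t) dt + b(t) dB_t, the quadratic variation is <X>_t = int_0^t b(s)^2 ds (the drift term does not contribute). Here b(s) = 8*exp(8*s)/5, so
  b(s)^2 = 64*exp(16*s)/25.
Integrating from 0 to t:
  <X>_t = int_0^t (64*exp(16*s)/25) ds = 4*exp(16*t)/25 - 4/25.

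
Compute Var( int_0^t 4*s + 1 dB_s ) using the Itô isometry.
Var = t*(16*t^2 + 12*t + 3)/3

The Itô integral of a deterministic integrand f(s) has mean 0 because each increment f(s) * (B_{s+ds} - B_s) has mean 0. By the Itô isometry:
  Var( int_0^t f(s) dB_s ) = E[ (int_0^t f(s) dB_s)^2 ] = int_0^t f(s)^2 ds.
Here f(s) = 4*s + 1, so f(s)^2 = (4*s + 1)^2. Integrate:
  int_0^t ((4*s + 1)^2) ds = t*(16*t^2 + 12*t + 3)/3.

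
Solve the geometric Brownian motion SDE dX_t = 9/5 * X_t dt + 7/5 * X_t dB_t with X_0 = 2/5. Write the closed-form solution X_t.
X_t = 2/5 * exp((41/50) * t + (7/5) * B_t)

For GBM dX = mu X dt + sigma X dB with X_0 = x_0, apply Itô to Y = log X: dY = (mu - sigma^2/2) dt + sigma dB, so Y_t = log(x_0) + (mu - sigma^2/2) t + sigma B_t and hence X_t = x_0 * exp((mu - sigma^2/2) t + sigma B_t).
With mu = 9/5, sigma = 7/5, x_0 = 2/5, this gives:
  X_t = 2/5 * exp((41/50) * t + (7/5) * B_t).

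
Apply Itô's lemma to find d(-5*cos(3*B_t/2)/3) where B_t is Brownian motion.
d(-5*cos(3*B_t/2)/3) = (15*cos(3*B_t/2)/8) dt + (5*sin(3*B_t/2)/2) dB_t

Itô's formula for f(B_t) gives d f(B_t) = f'(B_t) dB_t + (1/2) f''(B_t) dt. Compute derivatives of f(x) = -5*cos(3*x/2)/3:
  f'(x)  = 5*sin(3*x/2)/2
  f''(x) = 15*cos(3*x/2)/4
Substitute x = B_t and multiply the f'' term by 1/2:
  drift     = (1/2) * (15*cos(3*x/2)/4) evaluated at B_t = 15*cos(3*B_t/2)/8
  diffusion = (5*sin(3*x/2)/2) evaluated at B_t = 5*sin(3*B_t/2)/2
Therefore d(-5*cos(3*B_t/2)/3) = (15*cos(3*B_t/2)/8) dt + (5*sin(3*B_t/2)/2) dB_t.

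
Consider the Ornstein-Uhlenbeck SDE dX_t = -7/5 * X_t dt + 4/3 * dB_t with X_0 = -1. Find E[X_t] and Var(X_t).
E[X_t] = -exp(-7*t/5); Var(X_t) = 40/63 - 40*exp(-14*t/5)/63

The OU SDE dX = -theta X dt + sigma dB admits the integrating factor exp(theta t): d(exp(theta t) X_t) = sigma exp(theta t) dB_t. Integrating from 0 to t:
  X_t = x_0 * exp(-theta t) + sigma * int_0^t exp(-theta (t-s)) dB_s.
The Itô integral has mean 0 and (by the Itô isometry) variance sigma^2 * int_0^t exp(-2 theta (t - s)) ds = sigma^2 * (1 - exp(-2 theta t)) / (2 theta).
With theta = 7/5, sigma = 4/3, x_0 = -1:
  E[X_t] = -1 * exp(-7/5 t) = -exp(-7*t/5)
  Var(X_t) = (4/3)^2 * (1 - exp(-2*7/5 t)) / (2 * 7/5) = 40/63 - 40*exp(-14*t/5)/63.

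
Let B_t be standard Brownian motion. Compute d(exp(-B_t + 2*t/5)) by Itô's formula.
d(exp(-B_t + 2*t/5)) = (9*exp(-B_t + 2*t/5)/10) dt + (-exp(-B_t + 2*t/5)) dB_t

Itô's formula for f(t, x): d f(t, B_t) = (f_t + (1/2) f_xx) dt + f_x dB_t. Compute partials of f(t, x) = exp(2*t/5 - x):
  f_t(t,x)  = 2*exp(2*t/5 - x)/5
  f_x(t,x)  = -exp(2*t/5 - x)
  f_xx(t,x) = exp(2*t/5 - x)
Assemble drift = f_t + (1/2) f_xx = 9*exp(2*t/5 - x)/10 and diffusion = f_x = -exp(2*t/5 - x). Substituting x = B_t:
  d(exp(-B_t + 2*t/5)) = (9*exp(-B_t + 2*t/5)/10) dt + (-exp(-B_t + 2*t/5)) dB_t.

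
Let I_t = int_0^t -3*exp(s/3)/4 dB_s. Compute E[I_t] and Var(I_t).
E[I_t] = 0; Var(I_t) = 27*exp(2*t/3)/32 - 27/32

The Itô integral of a deterministic integrand f(s) has mean 0 because each increment f(s) * (B_{s+ds} - B_s) has mean 0. By the Itô isometry:
  Var( int_0^t f(s) dB_s ) = E[ (int_0^t f(s) dB_s)^2 ] = int_0^t f(s)^2 ds.
Here f(s) = -3*exp(s/3)/4, so f(s)^2 = 9*exp(2*s/3)/16. Integrate:
  int_0^t (9*exp(2*s/3)/16) ds = 27*exp(2*t/3)/32 - 27/32.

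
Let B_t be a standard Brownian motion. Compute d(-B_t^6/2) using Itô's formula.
d(-B_t^6/2) = (-15*B_t^4/2) dt + (-3*B_t^5) dB_t

Itô's formula for f(B_t) gives d f(B_t) = f'(B_t) dB_t + (1/2) f''(B_t) dt. Compute derivatives of f(x) = -x^6/2:
  f'(x)  = -3*x^5
  f''(x) = -15*x^4
Substitute x = B_t and multiply the f'' term by 1/2:
  drift     = (1/2) * (-15*x^4) evaluated at B_t = -15*B_t^4/2
  diffusion = (-3*x^5) evaluated at B_t = -3*B_t^5
Therefore d(-B_t^6/2) = (-15*B_t^4/2) dt + (-3*B_t^5) dB_t.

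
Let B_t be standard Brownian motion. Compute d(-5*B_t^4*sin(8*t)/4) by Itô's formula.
d(-5*B_t^4*sin(8*t)/4) = (B_t^2*(-10*B_t^2*cos(8*t) - 15*sin(8*t)/2)) dt + (-5*B_t^3*sin(8*t)) dB_t

Itô's formula for f(t, x): d f(t, B_t) = (f_t + (1/2) f_xx) dt + f_x dB_t. Compute partials of f(t, x) = -5*x^4*sin(8*t)/4:
  f_t(t,x)  = -10*x^4*cos(8*t)
  f_x(t,x)  = -5*x^3*sin(8*t)
  f_xx(t,x) = -15*x^2*sin(8*t)
Assemble drift = f_t + (1/2) f_xx = x^2*(-10*x^2*cos(8*t) - 15*sin(8*t)/2) and diffusion = f_x = -5*x^3*sin(8*t). Substituting x = B_t:
  d(-5*B_t^4*sin(8*t)/4) = (B_t^2*(-10*B_t^2*cos(8*t) - 15*sin(8*t)/2)) dt + (-5*B_t^3*sin(8*t)) dB_t.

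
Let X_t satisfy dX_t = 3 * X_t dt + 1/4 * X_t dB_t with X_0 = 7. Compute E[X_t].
E[X_t] = 7*exp(3*t)

For GBM dX = mu X dt + sigma X dB with X_0 = x_0, apply Itô to Y = log X: dY = (mu - sigma^2/2) dt + sigma dB, so Y_t = log(x_0) + (mu - sigma^2/2) t + sigma B_t and hence X_t = x_0 * exp((mu - sigma^2/2) t + sigma B_t).
With mu = 3, sigma = 1/4, x_0 = 7, this gives:
  X_t = 7 * exp((95/32) * t + (1/4) * B_t).
Since sigma*B_t ~ Normal(0, sigma^2 t), E[exp(sigma*B_t)] = exp(sigma^2 t / 2); so E[X_t] = x_0 * exp((mu - sigma^2/2) t) * exp(sigma^2 t / 2) = x_0 * exp(mu t) = 7*exp(3*t).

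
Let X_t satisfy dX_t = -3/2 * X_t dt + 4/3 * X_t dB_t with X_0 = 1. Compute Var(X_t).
Var(X_t) = (exp(16*t/9) - 1)*exp(-3*t)

For GBM dX = mu X dt + sigma X dB with X_0 = x_0, apply Itô to Y = log X: dY = (mu - sigma^2/2) dt + sigma dB, so Y_t = log(x_0) + (mu - sigma^2/2) t + sigma B_t and hence X_t = x_0 * exp((mu - sigma^2/2) t + sigma B_t).
With mu = -3/2, sigma = 4/3, x_0 = 1, this gives:
  X_t = 1 * exp((-43/18) * t + (4/3) * B_t).
Since sigma*B_t ~ Normal(0, sigma^2 t), E[exp(sigma*B_t)] = exp(sigma^2 t / 2); so E[X_t] = x_0 * exp((mu - sigma^2/2) t) * exp(sigma^2 t / 2) = x_0 * exp(mu t) = exp(-3*t/2).
Var(X_t) = E[X_t^2] - (E[X_t])^2 = x_0^2 * exp(2 mu t) * (exp(sigma^2 t) - 1) = (exp(16*t/9) - 1)*exp(-3*t).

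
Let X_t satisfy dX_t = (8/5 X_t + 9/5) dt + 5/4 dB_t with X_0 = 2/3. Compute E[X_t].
E[X_t] = 43*exp(8*t/5)/24 - 9/8

Taking expectations and using E[dB_t] = 0, the mean m(t) = E[X_t] satisfies the ODE m'(t) = a m(t) + b with m(0) = x_0. With a = 8/5, b = 9/5, x_0 = 2/3, the solution is
  m(t) = x_0 * exp(a t) + (b/a) * (exp(a t) - 1)
       = (2/3) * exp((8/5) t) + ((9/5)/(8/5)) * (exp((8/5) t) - 1)
       = 43*exp(8*t/5)/24 - 9/8.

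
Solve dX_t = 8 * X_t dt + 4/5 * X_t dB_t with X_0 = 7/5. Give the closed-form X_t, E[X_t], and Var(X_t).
X_t = 7/5 * exp((192/25) t + (4/5) B_t); E[X_t] = 7*exp(8*t)/5; Var(X_t) = 49*(exp(16*t/25) - 1)*exp(16*t)/25

For GBM dX = mu X dt + sigma X dB with X_0 = x_0, apply Itô to Y = log X: dY = (mu - sigma^2/2) dt + sigma dB, so Y_t = log(x_0) + (mu - sigma^2/2) t + sigma B_t and hence X_t = x_0 * exp((mu - sigma^2/2) t + sigma B_t).
With mu = 8, sigma = 4/5, x_0 = 7/5, this gives:
  X_t = 7/5 * exp((192/25) * t + (4/5) * B_t).
Since sigma*B_t ~ Normal(0, sigma^2 t), E[exp(sigma*B_t)] = exp(sigma^2 t / 2); so E[X_t] = x_0 * exp((mu - sigma^2/2) t) * exp(sigma^2 t / 2) = x_0 * exp(mu t) = 7*exp(8*t)/5.
Var(X_t) = E[X_t^2] - (E[X_t])^2 = x_0^2 * exp(2 mu t) * (exp(sigma^2 t) - 1) = 49*(exp(16*t/25) - 1)*exp(16*t)/25.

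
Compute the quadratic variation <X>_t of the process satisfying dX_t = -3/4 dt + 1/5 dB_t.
<X>_t = t/25

For an Itô process dX_t = a(t) dt + b(t) dB_t, the quadratic variation is <X>_t = int_0^t b(s)^2 ds (the drift term does not contribute). Here b(s) = 1/5, so
  b(s)^2 = 1/25.
Integrating from 0 to t:
  <X>_t = int_0^t (1/25) ds = t/25.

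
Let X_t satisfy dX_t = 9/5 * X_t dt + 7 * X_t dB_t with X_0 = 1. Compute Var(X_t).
Var(X_t) = (exp(49*t) - 1)*exp(18*t/5)

For GBM dX = mu X dt + sigma X dB with X_0 = x_0, apply Itô to Y = log X: dY = (mu - sigma^2/2) dt + sigma dB, so Y_t = log(x_0) + (mu - sigma^2/2) t + sigma B_t and hence X_t = x_0 * exp((mu - sigma^2/2) t + sigma B_t).
With mu = 9/5, sigma = 7, x_0 = 1, this gives:
  X_t = 1 * exp((-227/10) * t + (7) * B_t).
Since sigma*B_t ~ Normal(0, sigma^2 t), E[exp(sigma*B_t)] = exp(sigma^2 t / 2); so E[X_t] = x_0 * exp((mu - sigma^2/2) t) * exp(sigma^2 t / 2) = x_0 * exp(mu t) = exp(9*t/5).
Var(X_t) = E[X_t^2] - (E[X_t])^2 = x_0^2 * exp(2 mu t) * (exp(sigma^2 t) - 1) = (exp(49*t) - 1)*exp(18*t/5).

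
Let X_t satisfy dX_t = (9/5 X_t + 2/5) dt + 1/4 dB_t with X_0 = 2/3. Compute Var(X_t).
Var(X_t) = 5*exp(18*t/5)/288 - 5/288

The variance V(t) = Var(X_t) satisfies V'(t) = 2 a V(t) + c^2 with V(0) = 0 (drift coefficient is linear in X, diffusion is constant). With a = 9/5, c = 1/4, the solution is
  V(t) = (c^2 / (2 a)) * (exp(2 a t) - 1)
       = ((1/4)^2 / (2*(9/5))) * (exp((18/5) t) - 1)
       = 5*exp(18*t/5)/288 - 5/288.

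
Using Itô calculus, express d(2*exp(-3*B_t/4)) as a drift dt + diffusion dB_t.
d(2*exp(-3*B_t/4)) = (9*exp(-3*B_t/4)/16) dt + (-3*exp(-3*B_t/4)/2) dB_t

Itô's formula for f(B_t) gives d f(B_t) = f'(B_t) dB_t + (1/2) f''(B_t) dt. Compute derivatives of f(x) = 2*exp(-3*x/4):
  f'(x)  = -3*exp(-3*x/4)/2
  f''(x) = 9*exp(-3*x/4)/8
Substitute x = B_t and multiply the f'' term by 1/2:
  drift     = (1/2) * (9*exp(-3*x/4)/8) evaluated at B_t = 9*exp(-3*B_t/4)/16
  diffusion = (-3*exp(-3*x/4)/2) evaluated at B_t = -3*exp(-3*B_t/4)/2
Therefore d(2*exp(-3*B_t/4)) = (9*exp(-3*B_t/4)/16) dt + (-3*exp(-3*B_t/4)/2) dB_t.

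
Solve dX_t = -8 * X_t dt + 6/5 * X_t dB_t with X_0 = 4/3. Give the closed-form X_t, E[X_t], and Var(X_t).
X_t = 4/3 * exp((-218/25) t + (6/5) B_t); E[X_t] = 4*exp(-8*t)/3; Var(X_t) = (16*exp(36*t/25) - 16)*exp(-16*t)/9

For GBM dX = mu X dt + sigma X dB with X_0 = x_0, apply Itô to Y = log X: dY = (mu - sigma^2/2) dt + sigma dB, so Y_t = log(x_0) + (mu - sigma^2/2) t + sigma B_t and hence X_t = x_0 * exp((mu - sigma^2/2) t + sigma B_t).
With mu = -8, sigma = 6/5, x_0 = 4/3, this gives:
  X_t = 4/3 * exp((-218/25) * t + (6/5) * B_t).
Since sigma*B_t ~ Normal(0, sigma^2 t), E[exp(sigma*B_t)] = exp(sigma^2 t / 2); so E[X_t] = x_0 * exp((mu - sigma^2/2) t) * exp(sigma^2 t / 2) = x_0 * exp(mu t) = 4*exp(-8*t)/3.
Var(X_t) = E[X_t^2] - (E[X_t])^2 = x_0^2 * exp(2 mu t) * (exp(sigma^2 t) - 1) = (16*exp(36*t/25) - 16)*exp(-16*t)/9.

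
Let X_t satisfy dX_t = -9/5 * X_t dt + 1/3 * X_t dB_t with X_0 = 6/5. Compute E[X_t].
E[X_t] = 6*exp(-9*t/5)/5

For GBM dX = mu X dt + sigma X dB with X_0 = x_0, apply Itô to Y = log X: dY = (mu - sigma^2/2) dt + sigma dB, so Y_t = log(x_0) + (mu - sigma^2/2) t + sigma B_t and hence X_t = x_0 * exp((mu - sigma^2/2) t + sigma B_t).
With mu = -9/5, sigma = 1/3, x_0 = 6/5, this gives:
  X_t = 6/5 * exp((-167/90) * t + (1/3) * B_t).
Since sigma*B_t ~ Normal(0, sigma^2 t), E[exp(sigma*B_t)] = exp(sigma^2 t / 2); so E[X_t] = x_0 * exp((mu - sigma^2/2) t) * exp(sigma^2 t / 2) = x_0 * exp(mu t) = 6*exp(-9*t/5)/5.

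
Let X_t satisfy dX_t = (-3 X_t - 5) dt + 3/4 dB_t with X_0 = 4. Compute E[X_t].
E[X_t] = -5/3 + 17*exp(-3*t)/3

Taking expectations and using E[dB_t] = 0, the mean m(t) = E[X_t] satisfies the ODE m'(t) = a m(t) + b with m(0) = x_0. With a = -3, b = -5, x_0 = 4, the solution is
  m(t) = x_0 * exp(a t) + (b/a) * (exp(a t) - 1)
       = 4 * exp((-3) t) + ((-5)/(-3)) * (exp((-3) t) - 1)
       = -5/3 + 17*exp(-3*t)/3.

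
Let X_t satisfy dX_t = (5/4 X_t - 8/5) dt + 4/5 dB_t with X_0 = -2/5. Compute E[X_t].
E[X_t] = 32/25 - 42*exp(5*t/4)/25

Taking expectations and using E[dB_t] = 0, the mean m(t) = E[X_t] satisfies the ODE m'(t) = a m(t) + b with m(0) = x_0. With a = 5/4, b = -8/5, x_0 = -2/5, the solution is
  m(t) = x_0 * exp(a t) + (b/a) * (exp(a t) - 1)
       = (-2/5) * exp((5/4) t) + ((-8/5)/(5/4)) * (exp((5/4) t) - 1)
       = 32/25 - 42*exp(5*t/4)/25.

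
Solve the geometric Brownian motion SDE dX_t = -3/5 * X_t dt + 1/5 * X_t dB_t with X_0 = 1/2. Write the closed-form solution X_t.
X_t = 1/2 * exp((-31/50) * t + (1/5) * B_t)

For GBM dX = mu X dt + sigma X dB with X_0 = x_0, apply Itô to Y = log X: dY = (mu - sigma^2/2) dt + sigma dB, so Y_t = log(x_0) + (mu - sigma^2/2) t + sigma B_t and hence X_t = x_0 * exp((mu - sigma^2/2) t + sigma B_t).
With mu = -3/5, sigma = 1/5, x_0 = 1/2, this gives:
  X_t = 1/2 * exp((-31/50) * t + (1/5) * B_t).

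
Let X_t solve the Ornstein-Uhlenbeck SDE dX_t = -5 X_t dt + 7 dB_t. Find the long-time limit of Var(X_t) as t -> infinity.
lim Var(X_t) = 49/10

The OU SDE dX = -theta X dt + sigma dB admits the integrating factor exp(theta t): d(exp(theta t) X_t) = sigma exp(theta t) dB_t. Integrating from 0 to t gives X_t = x_0 * exp(-theta t) + sigma * int_0^t exp(-theta (t-s)) dB_s for any initial x_0. The Itô integral has variance (by the Itô isometry) sigma^2 * int_0^t exp(-2 theta (t - s)) ds = sigma^2 * (1 - exp(-2 theta t)) / (2 theta), independent of x_0.
With theta = 5, sigma = 7:
  Var(X_t) = (7)^2 * (1 - exp(-2*5 t)) / (2 * 5) = 49/10 - 49*exp(-10*t)/10.
As t -> infinity, exp(-2*5 t) -> 0, so the stationary variance is sigma^2 / (2 theta) = 49/10.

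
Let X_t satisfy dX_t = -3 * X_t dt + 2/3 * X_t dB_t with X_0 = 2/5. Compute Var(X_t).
Var(X_t) = (4*exp(4*t/9) - 4)*exp(-6*t)/25

For GBM dX = mu X dt + sigma X dB with X_0 = x_0, apply Itô to Y = log X: dY = (mu - sigma^2/2) dt + sigma dB, so Y_t = log(x_0) + (mu - sigma^2/2) t + sigma B_t and hence X_t = x_0 * exp((mu - sigma^2/2) t + sigma B_t).
With mu = -3, sigma = 2/3, x_0 = 2/5, this gives:
  X_t = 2/5 * exp((-29/9) * t + (2/3) * B_t).
Since sigma*B_t ~ Normal(0, sigma^2 t), E[exp(sigma*B_t)] = exp(sigma^2 t / 2); so E[X_t] = x_0 * exp((mu - sigma^2/2) t) * exp(sigma^2 t / 2) = x_0 * exp(mu t) = 2*exp(-3*t)/5.
Var(X_t) = E[X_t^2] - (E[X_t])^2 = x_0^2 * exp(2 mu t) * (exp(sigma^2 t) - 1) = (4*exp(4*t/9) - 4)*exp(-6*t)/25.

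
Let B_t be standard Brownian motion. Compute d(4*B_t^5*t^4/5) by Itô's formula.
d(4*B_t^5*t^4/5) = (B_t^3*t^3*(16*B_t^2/5 + 8*t)) dt + (4*B_t^4*t^4) dB_t

Itô's formula for f(t, x): d f(t, B_t) = (f_t + (1/2) f_xx) dt + f_x dB_t. Compute partials of f(t, x) = 4*t^4*x^5/5:
  f_t(t,x)  = 16*t^3*x^5/5
  f_x(t,x)  = 4*t^4*x^4
  f_xx(t,x) = 16*t^4*x^3
Assemble drift = f_t + (1/2) f_xx = t^3*x^3*(8*t + 16*x^2/5) and diffusion = f_x = 4*t^4*x^4. Substituting x = B_t:
  d(4*B_t^5*t^4/5) = (B_t^3*t^3*(16*B_t^2/5 + 8*t)) dt + (4*B_t^4*t^4) dB_t.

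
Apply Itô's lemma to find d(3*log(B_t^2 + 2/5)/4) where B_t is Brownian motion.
d(3*log(B_t^2 + 2/5)/4) = (15*(2 - 5*B_t^2)/(4*(5*B_t^2 + 2)^2)) dt + (15*B_t/(2*(5*B_t^2 + 2))) dB_t

Itô's formula for f(B_t) gives d f(B_t) = f'(B_t) dB_t + (1/2) f''(B_t) dt. Compute derivatives of f(x) = 3*log(x^2 + 2/5)/4:
  f'(x)  = 15*x/(2*(5*x^2 + 2))
  f''(x) = 15*(2 - 5*x^2)/(2*(5*x^2 + 2)^2)
Substitute x = B_t and multiply the f'' term by 1/2:
  drift     = (1/2) * (15*(2 - 5*x^2)/(2*(5*x^2 + 2)^2)) evaluated at B_t = 15*(2 - 5*B_t^2)/(4*(5*B_t^2 + 2)^2)
  diffusion = (15*x/(2*(5*x^2 + 2))) evaluated at B_t = 15*B_t/(2*(5*B_t^2 + 2))
Therefore d(3*log(B_t^2 + 2/5)/4) = (15*(2 - 5*B_t^2)/(4*(5*B_t^2 + 2)^2)) dt + (15*B_t/(2*(5*B_t^2 + 2))) dB_t.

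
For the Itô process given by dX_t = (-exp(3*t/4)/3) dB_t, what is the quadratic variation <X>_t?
<X>_t = 2*exp(3*t/2)/27 - 2/27

For an Itô process dX_t = a(t) dt + b(t) dB_t, the quadratic variation is <X>_t = int_0^t b(s)^2 ds (the drift term does not contribute). Here b(s) = -exp(3*s/4)/3, so
  b(s)^2 = exp(3*s/2)/9.
Integrating from 0 to t:
  <X>_t = int_0^t (exp(3*s/2)/9) ds = 2*exp(3*t/2)/27 - 2/27.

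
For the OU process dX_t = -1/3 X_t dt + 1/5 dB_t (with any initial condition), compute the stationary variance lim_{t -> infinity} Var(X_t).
lim Var(X_t) = 3/50

The OU SDE dX = -theta X dt + sigma dB admits the integrating factor exp(theta t): d(exp(theta t) X_t) = sigma exp(theta t) dB_t. Integrating from 0 to t gives X_t = x_0 * exp(-theta t) + sigma * int_0^t exp(-theta (t-s)) dB_s for any initial x_0. The Itô integral has variance (by the Itô isometry) sigma^2 * int_0^t exp(-2 theta (t - s)) ds = sigma^2 * (1 - exp(-2 theta t)) / (2 theta), independent of x_0.
With theta = 1/3, sigma = 1/5:
  Var(X_t) = (1/5)^2 * (1 - exp(-2*1/3 t)) / (2 * 1/3) = 3/50 - 3*exp(-2*t/3)/50.
As t -> infinity, exp(-2*1/3 t) -> 0, so the stationary variance is sigma^2 / (2 theta) = 3/50.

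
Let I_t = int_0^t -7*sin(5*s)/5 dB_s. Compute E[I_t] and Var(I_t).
E[I_t] = 0; Var(I_t) = 49*t/50 - 49*sin(10*t)/500

The Itô integral of a deterministic integrand f(s) has mean 0 because each increment f(s) * (B_{s+ds} - B_s) has mean 0. By the Itô isometry:
  Var( int_0^t f(s) dB_s ) = E[ (int_0^t f(s) dB_s)^2 ] = int_0^t f(s)^2 ds.
Here f(s) = -7*sin(5*s)/5, so f(s)^2 = 49*sin(5*s)^2/25. Integrate:
  int_0^t (49*sin(5*s)^2/25) ds = 49*t/50 - 49*sin(10*t)/500.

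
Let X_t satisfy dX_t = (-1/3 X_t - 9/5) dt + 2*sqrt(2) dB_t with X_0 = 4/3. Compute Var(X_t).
Var(X_t) = 12 - 12*exp(-2*t/3)

The variance V(t) = Var(X_t) satisfies V'(t) = 2 a V(t) + c^2 with V(0) = 0 (drift coefficient is linear in X, diffusion is constant). With a = -1/3, c = 2*sqrt(2), the solution is
  V(t) = (c^2 / (2 a)) * (exp(2 a t) - 1)
       = ((2*sqrt(2))^2 / (2*(-1/3))) * (exp((-2/3) t) - 1)
       = 12 - 12*exp(-2*t/3).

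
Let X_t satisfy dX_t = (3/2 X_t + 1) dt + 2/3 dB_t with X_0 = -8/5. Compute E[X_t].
E[X_t] = -14*exp(3*t/2)/15 - 2/3

Taking expectations and using E[dB_t] = 0, the mean m(t) = E[X_t] satisfies the ODE m'(t) = a m(t) + b with m(0) = x_0. With a = 3/2, b = 1, x_0 = -8/5, the solution is
  m(t) = x_0 * exp(a t) + (b/a) * (exp(a t) - 1)
       = (-8/5) * exp((3/2) t) + (1/(3/2)) * (exp((3/2) t) - 1)
       = -14*exp(3*t/2)/15 - 2/3.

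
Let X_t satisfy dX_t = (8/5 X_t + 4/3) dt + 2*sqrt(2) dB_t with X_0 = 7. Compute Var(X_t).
Var(X_t) = 5*exp(16*t/5)/2 - 5/2

The variance V(t) = Var(X_t) satisfies V'(t) = 2 a V(t) + c^2 with V(0) = 0 (drift coefficient is linear in X, diffusion is constant). With a = 8/5, c = 2*sqrt(2), the solution is
  V(t) = (c^2 / (2 a)) * (exp(2 a t) - 1)
       = ((2*sqrt(2))^2 / (2*(8/5))) * (exp((16/5) t) - 1)
       = 5*exp(16*t/5)/2 - 5/2.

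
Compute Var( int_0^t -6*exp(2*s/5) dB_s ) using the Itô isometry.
Var = 45*exp(4*t/5) - 45

The Itô integral of a deterministic integrand f(s) has mean 0 because each increment f(s) * (B_{s+ds} - B_s) has mean 0. By the Itô isometry:
  Var( int_0^t f(s) dB_s ) = E[ (int_0^t f(s) dB_s)^2 ] = int_0^t f(s)^2 ds.
Here f(s) = -6*exp(2*s/5), so f(s)^2 = 36*exp(4*s/5). Integrate:
  int_0^t (36*exp(4*s/5)) ds = 45*exp(4*t/5) - 45.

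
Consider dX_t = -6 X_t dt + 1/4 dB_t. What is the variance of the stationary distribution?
lim Var(X_t) = 1/192

The OU SDE dX = -theta X dt + sigma dB admits the integrating factor exp(theta t): d(exp(theta t) X_t) = sigma exp(theta t) dB_t. Integrating from 0 to t gives X_t = x_0 * exp(-theta t) + sigma * int_0^t exp(-theta (t-s)) dB_s for any initial x_0. The Itô integral has variance (by the Itô isometry) sigma^2 * int_0^t exp(-2 theta (t - s)) ds = sigma^2 * (1 - exp(-2 theta t)) / (2 theta), independent of x_0.
With theta = 6, sigma = 1/4:
  Var(X_t) = (1/4)^2 * (1 - exp(-2*6 t)) / (2 * 6) = 1/192 - exp(-12*t)/192.
As t -> infinity, exp(-2*6 t) -> 0, so the stationary variance is sigma^2 / (2 theta) = 1/192.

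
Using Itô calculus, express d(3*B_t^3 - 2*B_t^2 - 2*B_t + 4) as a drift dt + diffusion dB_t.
d(3*B_t^3 - 2*B_t^2 - 2*B_t + 4) = (9*B_t - 2) dt + (9*B_t^2 - 4*B_t - 2) dB_t

Itô's formula for f(B_t) gives d f(B_t) = f'(B_t) dB_t + (1/2) f''(B_t) dt. Compute derivatives of f(x) = 3*x^3 - 2*x^2 - 2*x + 4:
  f'(x)  = 9*x^2 - 4*x - 2
  f''(x) = 18*x - 4
Substitute x = B_t and multiply the f'' term by 1/2:
  drift     = (1/2) * (18*x - 4) evaluated at B_t = 9*B_t - 2
  diffusion = (9*x^2 - 4*x - 2) evaluated at B_t = 9*B_t^2 - 4*B_t - 2
Therefore d(3*B_t^3 - 2*B_t^2 - 2*B_t + 4) = (9*B_t - 2) dt + (9*B_t^2 - 4*B_t - 2) dB_t.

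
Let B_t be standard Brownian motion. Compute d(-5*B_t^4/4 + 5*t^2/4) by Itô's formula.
d(-5*B_t^4/4 + 5*t^2/4) = (-15*B_t^2/2 + 5*t/2) dt + (-5*B_t^3) dB_t

Itô's formula for f(t, x): d f(t, B_t) = (f_t + (1/2) f_xx) dt + f_x dB_t. Compute partials of f(t, x) = 5*t^2/4 - 5*x^4/4:
  f_t(t,x)  = 5*t/2
  f_x(t,x)  = -5*x^3
  f_xx(t,x) = -15*x^2
Assemble drift = f_t + (1/2) f_xx = 5*t/2 - 15*x^2/2 and diffusion = f_x = -5*x^3. Substituting x = B_t:
  d(-5*B_t^4/4 + 5*t^2/4) = (-15*B_t^2/2 + 5*t/2) dt + (-5*B_t^3) dB_t.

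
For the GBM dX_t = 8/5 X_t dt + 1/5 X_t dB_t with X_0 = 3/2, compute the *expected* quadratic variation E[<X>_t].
E[<X>_t] = exp(81*t/25)/36 - 1/36

<X>_t = int_0^t ((1/5) * X_s)^2 ds. Taking expectation inside the integral: E[<X>_t] = (1/5)^2 * int_0^t E[X_s^2] ds. For GBM, E[X_s^2] = x_0^2 * exp((2 mu + sigma^2) s). Integrating:
  E[<X>_t] = (1/5)^2 * (3/2)^2 * (exp((2*(8/5) + (1/5)^2) t) - 1) / (2*(8/5) + (1/5)^2)
           = (1/5)^2 * (3/2)^2 * (exp((81/25) t) - 1) / (81/25) = exp(81*t/25)/36 - 1/36.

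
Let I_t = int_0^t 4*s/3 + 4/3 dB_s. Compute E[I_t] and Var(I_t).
E[I_t] = 0; Var(I_t) = 16*t*(t^2 + 3*t + 3)/27

The Itô integral of a deterministic integrand f(s) has mean 0 because each increment f(s) * (B_{s+ds} - B_s) has mean 0. By the Itô isometry:
  Var( int_0^t f(s) dB_s ) = E[ (int_0^t f(s) dB_s)^2 ] = int_0^t f(s)^2 ds.
Here f(s) = 4*s/3 + 4/3, so f(s)^2 = 16*(s + 1)^2/9. Integrate:
  int_0^t (16*(s + 1)^2/9) ds = 16*t*(t^2 + 3*t + 3)/27.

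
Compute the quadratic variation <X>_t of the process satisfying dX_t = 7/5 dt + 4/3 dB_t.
<X>_t = 16*t/9

For an Itô process dX_t = a(t) dt + b(t) dB_t, the quadratic variation is <X>_t = int_0^t b(s)^2 ds (the drift term does not contribute). Here b(s) = 4/3, so
  b(s)^2 = 16/9.
Integrating from 0 to t:
  <X>_t = int_0^t (16/9) ds = 16*t/9.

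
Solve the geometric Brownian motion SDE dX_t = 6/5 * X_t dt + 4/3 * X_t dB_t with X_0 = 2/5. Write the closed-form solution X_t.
X_t = 2/5 * exp((14/45) * t + (4/3) * B_t)

For GBM dX = mu X dt + sigma X dB with X_0 = x_0, apply Itô to Y = log X: dY = (mu - sigma^2/2) dt + sigma dB, so Y_t = log(x_0) + (mu - sigma^2/2) t + sigma B_t and hence X_t = x_0 * exp((mu - sigma^2/2) t + sigma B_t).
With mu = 6/5, sigma = 4/3, x_0 = 2/5, this gives:
  X_t = 2/5 * exp((14/45) * t + (4/3) * B_t).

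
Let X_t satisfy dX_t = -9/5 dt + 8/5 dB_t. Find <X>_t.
<X>_t = 64*t/25

For an Itô process dX_t = a(t) dt + b(t) dB_t, the quadratic variation is <X>_t = int_0^t b(s)^2 ds (the drift term does not contribute). Here b(s) = 8/5, so
  b(s)^2 = 64/25.
Integrating from 0 to t:
  <X>_t = int_0^t (64/25) ds = 64*t/25.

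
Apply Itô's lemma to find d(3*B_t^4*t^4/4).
d(3*B_t^4*t^4/4) = (B_t^2*t^3*(3*B_t^2 + 9*t/2)) dt + (3*B_t^3*t^4) dB_t

Itô's formula for f(t, x): d f(t, B_t) = (f_t + (1/2) f_xx) dt + f_x dB_t. Compute partials of f(t, x) = 3*t^4*x^4/4:
  f_t(t,x)  = 3*t^3*x^4
  f_x(t,x)  = 3*t^4*x^3
  f_xx(t,x) = 9*t^4*x^2
Assemble drift = f_t + (1/2) f_xx = t^3*x^2*(9*t/2 + 3*x^2) and diffusion = f_x = 3*t^4*x^3. Substituting x = B_t:
  d(3*B_t^4*t^4/4) = (B_t^2*t^3*(3*B_t^2 + 9*t/2)) dt + (3*B_t^3*t^4) dB_t.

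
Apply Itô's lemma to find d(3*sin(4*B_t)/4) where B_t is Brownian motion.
d(3*sin(4*B_t)/4) = (-6*sin(4*B_t)) dt + (3*cos(4*B_t)) dB_t

Itô's formula for f(B_t) gives d f(B_t) = f'(B_t) dB_t + (1/2) f''(B_t) dt. Compute derivatives of f(x) = 3*sin(4*x)/4:
  f'(x)  = 3*cos(4*x)
  f''(x) = -12*sin(4*x)
Substitute x = B_t and multiply the f'' term by 1/2:
  drift     = (1/2) * (-12*sin(4*x)) evaluated at B_t = -6*sin(4*B_t)
  diffusion = (3*cos(4*x)) evaluated at B_t = 3*cos(4*B_t)
Therefore d(3*sin(4*B_t)/4) = (-6*sin(4*B_t)) dt + (3*cos(4*B_t)) dB_t.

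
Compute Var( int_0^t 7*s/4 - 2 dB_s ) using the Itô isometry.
Var = t*(49*t^2 - 168*t + 192)/48

The Itô integral of a deterministic integrand f(s) has mean 0 because each increment f(s) * (B_{s+ds} - B_s) has mean 0. By the Itô isometry:
  Var( int_0^t f(s) dB_s ) = E[ (int_0^t f(s) dB_s)^2 ] = int_0^t f(s)^2 ds.
Here f(s) = 7*s/4 - 2, so f(s)^2 = (7*s - 8)^2/16. Integrate:
  int_0^t ((7*s - 8)^2/16) ds = t*(49*t^2 - 168*t + 192)/48.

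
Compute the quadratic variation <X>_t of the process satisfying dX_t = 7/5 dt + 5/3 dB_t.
<X>_t = 25*t/9

For an Itô process dX_t = a(t) dt + b(t) dB_t, the quadratic variation is <X>_t = int_0^t b(s)^2 ds (the drift term does not contribute). Here b(s) = 5/3, so
  b(s)^2 = 25/9.
Integrating from 0 to t:
  <X>_t = int_0^t (25/9) ds = 25*t/9.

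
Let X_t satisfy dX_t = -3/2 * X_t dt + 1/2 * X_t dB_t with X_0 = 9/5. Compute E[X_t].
E[X_t] = 9*exp(-3*t/2)/5

For GBM dX = mu X dt + sigma X dB with X_0 = x_0, apply Itô to Y = log X: dY = (mu - sigma^2/2) dt + sigma dB, so Y_t = log(x_0) + (mu - sigma^2/2) t + sigma B_t and hence X_t = x_0 * exp((mu - sigma^2/2) t + sigma B_t).
With mu = -3/2, sigma = 1/2, x_0 = 9/5, this gives:
  X_t = 9/5 * exp((-13/8) * t + (1/2) * B_t).
Since sigma*B_t ~ Normal(0, sigma^2 t), E[exp(sigma*B_t)] = exp(sigma^2 t / 2); so E[X_t] = x_0 * exp((mu - sigma^2/2) t) * exp(sigma^2 t / 2) = x_0 * exp(mu t) = 9*exp(-3*t/2)/5.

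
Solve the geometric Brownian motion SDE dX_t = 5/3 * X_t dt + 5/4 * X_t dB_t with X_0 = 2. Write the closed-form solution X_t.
X_t = 2 * exp((85/96) * t + (5/4) * B_t)

For GBM dX = mu X dt + sigma X dB with X_0 = x_0, apply Itô to Y = log X: dY = (mu - sigma^2/2) dt + sigma dB, so Y_t = log(x_0) + (mu - sigma^2/2) t + sigma B_t and hence X_t = x_0 * exp((mu - sigma^2/2) t + sigma B_t).
With mu = 5/3, sigma = 5/4, x_0 = 2, this gives:
  X_t = 2 * exp((85/96) * t + (5/4) * B_t).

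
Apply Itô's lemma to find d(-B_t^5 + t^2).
d(-B_t^5 + t^2) = (-10*B_t^3 + 2*t) dt + (-5*B_t^4) dB_t

Itô's formula for f(t, x): d f(t, B_t) = (f_t + (1/2) f_xx) dt + f_x dB_t. Compute partials of f(t, x) = t^2 - x^5:
  f_t(t,x)  = 2*t
  f_x(t,x)  = -5*x^4
  f_xx(t,x) = -20*x^3
Assemble drift = f_t + (1/2) f_xx = 2*t - 10*x^3 and diffusion = f_x = -5*x^4. Substituting x = B_t:
  d(-B_t^5 + t^2) = (-10*B_t^3 + 2*t) dt + (-5*B_t^4) dB_t.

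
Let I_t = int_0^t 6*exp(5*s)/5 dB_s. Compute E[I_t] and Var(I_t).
E[I_t] = 0; Var(I_t) = 18*exp(10*t)/125 - 18/125

The Itô integral of a deterministic integrand f(s) has mean 0 because each increment f(s) * (B_{s+ds} - B_s) has mean 0. By the Itô isometry:
  Var( int_0^t f(s) dB_s ) = E[ (int_0^t f(s) dB_s)^2 ] = int_0^t f(s)^2 ds.
Here f(s) = 6*exp(5*s)/5, so f(s)^2 = 36*exp(10*s)/25. Integrate:
  int_0^t (36*exp(10*s)/25) ds = 18*exp(10*t)/125 - 18/125.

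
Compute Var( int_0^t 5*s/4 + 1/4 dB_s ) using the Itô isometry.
Var = t*(25*t^2 + 15*t + 3)/48

The Itô integral of a deterministic integrand f(s) has mean 0 because each increment f(s) * (B_{s+ds} - B_s) has mean 0. By the Itô isometry:
  Var( int_0^t f(s) dB_s ) = E[ (int_0^t f(s) dB_s)^2 ] = int_0^t f(s)^2 ds.
Here f(s) = 5*s/4 + 1/4, so f(s)^2 = (5*s + 1)^2/16. Integrate:
  int_0^t ((5*s + 1)^2/16) ds = t*(25*t^2 + 15*t + 3)/48.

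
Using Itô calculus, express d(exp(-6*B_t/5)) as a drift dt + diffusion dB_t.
d(exp(-6*B_t/5)) = (18*exp(-6*B_t/5)/25) dt + (-6*exp(-6*B_t/5)/5) dB_t

Itô's formula for f(B_t) gives d f(B_t) = f'(B_t) dB_t + (1/2) f''(B_t) dt. Compute derivatives of f(x) = exp(-6*x/5):
  f'(x)  = -6*exp(-6*x/5)/5
  f''(x) = 36*exp(-6*x/5)/25
Substitute x = B_t and multiply the f'' term by 1/2:
  drift     = (1/2) * (36*exp(-6*x/5)/25) evaluated at B_t = 18*exp(-6*B_t/5)/25
  diffusion = (-6*exp(-6*x/5)/5) evaluated at B_t = -6*exp(-6*B_t/5)/5
Therefore d(exp(-6*B_t/5)) = (18*exp(-6*B_t/5)/25) dt + (-6*exp(-6*B_t/5)/5) dB_t.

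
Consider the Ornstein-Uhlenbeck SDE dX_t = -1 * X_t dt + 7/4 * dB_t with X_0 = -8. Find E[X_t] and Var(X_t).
E[X_t] = -8*exp(-t); Var(X_t) = 49/32 - 49*exp(-2*t)/32

The OU SDE dX = -theta X dt + sigma dB admits the integrating factor exp(theta t): d(exp(theta t) X_t) = sigma exp(theta t) dB_t. Integrating from 0 to t:
  X_t = x_0 * exp(-theta t) + sigma * int_0^t exp(-theta (t-s)) dB_s.
The Itô integral has mean 0 and (by the Itô isometry) variance sigma^2 * int_0^t exp(-2 theta (t - s)) ds = sigma^2 * (1 - exp(-2 theta t)) / (2 theta).
With theta = 1, sigma = 7/4, x_0 = -8:
  E[X_t] = -8 * exp(-1 t) = -8*exp(-t)
  Var(X_t) = (7/4)^2 * (1 - exp(-2*1 t)) / (2 * 1) = 49/32 - 49*exp(-2*t)/32.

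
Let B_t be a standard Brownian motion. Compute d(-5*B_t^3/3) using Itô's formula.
d(-5*B_t^3/3) = (-5*B_t) dt + (-5*B_t^2) dB_t

Itô's formula for f(B_t) gives d f(B_t) = f'(B_t) dB_t + (1/2) f''(B_t) dt. Compute derivatives of f(x) = -5*x^3/3:
  f'(x)  = -5*x^2
  f''(x) = -10*x
Substitute x = B_t and multiply the f'' term by 1/2:
  drift     = (1/2) * (-10*x) evaluated at B_t = -5*B_t
  diffusion = (-5*x^2) evaluated at B_t = -5*B_t^2
Therefore d(-5*B_t^3/3) = (-5*B_t) dt + (-5*B_t^2) dB_t.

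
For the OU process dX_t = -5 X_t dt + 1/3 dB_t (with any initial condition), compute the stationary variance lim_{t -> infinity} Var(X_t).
lim Var(X_t) = 1/90

The OU SDE dX = -theta X dt + sigma dB admits the integrating factor exp(theta t): d(exp(theta t) X_t) = sigma exp(theta t) dB_t. Integrating from 0 to t gives X_t = x_0 * exp(-theta t) + sigma * int_0^t exp(-theta (t-s)) dB_s for any initial x_0. The Itô integral has variance (by the Itô isometry) sigma^2 * int_0^t exp(-2 theta (t - s)) ds = sigma^2 * (1 - exp(-2 theta t)) / (2 theta), independent of x_0.
With theta = 5, sigma = 1/3:
  Var(X_t) = (1/3)^2 * (1 - exp(-2*5 t)) / (2 * 5) = 1/90 - exp(-10*t)/90.
As t -> infinity, exp(-2*5 t) -> 0, so the stationary variance is sigma^2 / (2 theta) = 1/90.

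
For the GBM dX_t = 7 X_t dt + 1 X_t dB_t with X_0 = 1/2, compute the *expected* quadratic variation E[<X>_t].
E[<X>_t] = exp(15*t)/60 - 1/60

<X>_t = int_0^t (1 * X_s)^2 ds. Taking expectation inside the integral: E[<X>_t] = 1^2 * int_0^t E[X_s^2] ds. For GBM, E[X_s^2] = x_0^2 * exp((2 mu + sigma^2) s). Integrating:
  E[<X>_t] = 1^2 * (1/2)^2 * (exp((2*7 + 1^2) t) - 1) / (2*7 + 1^2)
           = 1^2 * (1/2)^2 * (exp(15 t) - 1) / 15 = exp(15*t)/60 - 1/60.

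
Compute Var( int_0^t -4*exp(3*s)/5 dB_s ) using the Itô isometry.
Var = 8*exp(6*t)/75 - 8/75

The Itô integral of a deterministic integrand f(s) has mean 0 because each increment f(s) * (B_{s+ds} - B_s) has mean 0. By the Itô isometry:
  Var( int_0^t f(s) dB_s ) = E[ (int_0^t f(s) dB_s)^2 ] = int_0^t f(s)^2 ds.
Here f(s) = -4*exp(3*s)/5, so f(s)^2 = 16*exp(6*s)/25. Integrate:
  int_0^t (16*exp(6*s)/25) ds = 8*exp(6*t)/75 - 8/75.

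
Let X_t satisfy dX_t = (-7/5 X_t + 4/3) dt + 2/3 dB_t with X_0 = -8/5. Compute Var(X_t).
Var(X_t) = 10/63 - 10*exp(-14*t/5)/63

The variance V(t) = Var(X_t) satisfies V'(t) = 2 a V(t) + c^2 with V(0) = 0 (drift coefficient is linear in X, diffusion is constant). With a = -7/5, c = 2/3, the solution is
  V(t) = (c^2 / (2 a)) * (exp(2 a t) - 1)
       = ((2/3)^2 / (2*(-7/5))) * (exp((-14/5) t) - 1)
       = 10/63 - 10*exp(-14*t/5)/63.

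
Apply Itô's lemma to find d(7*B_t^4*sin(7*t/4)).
d(7*B_t^4*sin(7*t/4)) = (B_t^2*(49*B_t^2*cos(7*t/4)/4 + 42*sin(7*t/4))) dt + (28*B_t^3*sin(7*t/4)) dB_t

Itô's formula for f(t, x): d f(t, B_t) = (f_t + (1/2) f_xx) dt + f_x dB_t. Compute partials of f(t, x) = 7*x^4*sin(7*t/4):
  f_t(t,x)  = 49*x^4*cos(7*t/4)/4
  f_x(t,x)  = 28*x^3*sin(7*t/4)
  f_xx(t,x) = 84*x^2*sin(7*t/4)
Assemble drift = f_t + (1/2) f_xx = x^2*(49*x^2*cos(7*t/4)/4 + 42*sin(7*t/4)) and diffusion = f_x = 28*x^3*sin(7*t/4). Substituting x = B_t:
  d(7*B_t^4*sin(7*t/4)) = (B_t^2*(49*B_t^2*cos(7*t/4)/4 + 42*sin(7*t/4))) dt + (28*B_t^3*sin(7*t/4)) dB_t.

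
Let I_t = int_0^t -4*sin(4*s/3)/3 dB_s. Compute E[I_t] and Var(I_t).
E[I_t] = 0; Var(I_t) = 8*t/9 - 2*sin(4*t/3)*cos(4*t/3)/3

The Itô integral of a deterministic integrand f(s) has mean 0 because each increment f(s) * (B_{s+ds} - B_s) has mean 0. By the Itô isometry:
  Var( int_0^t f(s) dB_s ) = E[ (int_0^t f(s) dB_s)^2 ] = int_0^t f(s)^2 ds.
Here f(s) = -4*sin(4*s/3)/3, so f(s)^2 = 16*sin(4*s/3)^2/9. Integrate:
  int_0^t (16*sin(4*s/3)^2/9) ds = 8*t/9 - 2*sin(4*t/3)*cos(4*t/3)/3.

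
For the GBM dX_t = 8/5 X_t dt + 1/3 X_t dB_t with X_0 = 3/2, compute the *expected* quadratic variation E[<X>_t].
E[<X>_t] = 45*exp(149*t/45)/596 - 45/596

<X>_t = int_0^t ((1/3) * X_s)^2 ds. Taking expectation inside the integral: E[<X>_t] = (1/3)^2 * int_0^t E[X_s^2] ds. For GBM, E[X_s^2] = x_0^2 * exp((2 mu + sigma^2) s). Integrating:
  E[<X>_t] = (1/3)^2 * (3/2)^2 * (exp((2*(8/5) + (1/3)^2) t) - 1) / (2*(8/5) + (1/3)^2)
           = (1/3)^2 * (3/2)^2 * (exp((149/45) t) - 1) / (149/45) = 45*exp(149*t/45)/596 - 45/596.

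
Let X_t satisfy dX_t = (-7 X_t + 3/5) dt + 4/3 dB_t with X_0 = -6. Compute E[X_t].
E[X_t] = 3/35 - 213*exp(-7*t)/35

Taking expectations and using E[dB_t] = 0, the mean m(t) = E[X_t] satisfies the ODE m'(t) = a m(t) + b with m(0) = x_0. With a = -7, b = 3/5, x_0 = -6, the solution is
  m(t) = x_0 * exp(a t) + (b/a) * (exp(a t) - 1)
       = (-6) * exp((-7) t) + ((3/5)/(-7)) * (exp((-7) t) - 1)
       = 3/35 - 213*exp(-7*t)/35.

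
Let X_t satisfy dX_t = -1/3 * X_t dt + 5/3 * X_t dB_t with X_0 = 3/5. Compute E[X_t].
E[X_t] = 3*exp(-t/3)/5

For GBM dX = mu X dt + sigma X dB with X_0 = x_0, apply Itô to Y = log X: dY = (mu - sigma^2/2) dt + sigma dB, so Y_t = log(x_0) + (mu - sigma^2/2) t + sigma B_t and hence X_t = x_0 * exp((mu - sigma^2/2) t + sigma B_t).
With mu = -1/3, sigma = 5/3, x_0 = 3/5, this gives:
  X_t = 3/5 * exp((-31/18) * t + (5/3) * B_t).
Since sigma*B_t ~ Normal(0, sigma^2 t), E[exp(sigma*B_t)] = exp(sigma^2 t / 2); so E[X_t] = x_0 * exp((mu - sigma^2/2) t) * exp(sigma^2 t / 2) = x_0 * exp(mu t) = 3*exp(-t/3)/5.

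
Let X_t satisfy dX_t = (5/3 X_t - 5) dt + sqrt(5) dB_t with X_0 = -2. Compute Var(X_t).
Var(X_t) = 3*exp(10*t/3)/2 - 3/2

The variance V(t) = Var(X_t) satisfies V'(t) = 2 a V(t) + c^2 with V(0) = 0 (drift coefficient is linear in X, diffusion is constant). With a = 5/3, c = sqrt(5), the solution is
  V(t) = (c^2 / (2 a)) * (exp(2 a t) - 1)
       = (sqrt(5)^2 / (2*(5/3))) * (exp((10/3) t) - 1)
       = 3*exp(10*t/3)/2 - 3/2.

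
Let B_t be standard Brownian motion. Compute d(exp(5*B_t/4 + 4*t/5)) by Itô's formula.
d(exp(5*B_t/4 + 4*t/5)) = (253*exp(5*B_t/4 + 4*t/5)/160) dt + (5*exp(5*B_t/4 + 4*t/5)/4) dB_t

Itô's formula for f(t, x): d f(t, B_t) = (f_t + (1/2) f_xx) dt + f_x dB_t. Compute partials of f(t, x) = exp(4*t/5 + 5*x/4):
  f_t(t,x)  = 4*exp(4*t/5 + 5*x/4)/5
  f_x(t,x)  = 5*exp(4*t/5 + 5*x/4)/4
  f_xx(t,x) = 25*exp(4*t/5 + 5*x/4)/16
Assemble drift = f_t + (1/2) f_xx = 253*exp(4*t/5 + 5*x/4)/160 and diffusion = f_x = 5*exp(4*t/5 + 5*x/4)/4. Substituting x = B_t:
  d(exp(5*B_t/4 + 4*t/5)) = (253*exp(5*B_t/4 + 4*t/5)/160) dt + (5*exp(5*B_t/4 + 4*t/5)/4) dB_t.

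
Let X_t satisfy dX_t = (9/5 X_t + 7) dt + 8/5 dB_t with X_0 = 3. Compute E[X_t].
E[X_t] = 62*exp(9*t/5)/9 - 35/9

Taking expectations and using E[dB_t] = 0, the mean m(t) = E[X_t] satisfies the ODE m'(t) = a m(t) + b with m(0) = x_0. With a = 9/5, b = 7, x_0 = 3, the solution is
  m(t) = x_0 * exp(a t) + (b/a) * (exp(a t) - 1)
       = 3 * exp((9/5) t) + (7/(9/5)) * (exp((9/5) t) - 1)
       = 62*exp(9*t/5)/9 - 35/9.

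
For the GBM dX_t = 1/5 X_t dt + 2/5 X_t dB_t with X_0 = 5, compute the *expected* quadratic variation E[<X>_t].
E[<X>_t] = 50*exp(14*t/25)/7 - 50/7

<X>_t = int_0^t ((2/5) * X_s)^2 ds. Taking expectation inside the integral: E[<X>_t] = (2/5)^2 * int_0^t E[X_s^2] ds. For GBM, E[X_s^2] = x_0^2 * exp((2 mu + sigma^2) s). Integrating:
  E[<X>_t] = (2/5)^2 * 5^2 * (exp((2*(1/5) + (2/5)^2) t) - 1) / (2*(1/5) + (2/5)^2)
           = (2/5)^2 * 5^2 * (exp((14/25) t) - 1) / (14/25) = 50*exp(14*t/25)/7 - 50/7.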